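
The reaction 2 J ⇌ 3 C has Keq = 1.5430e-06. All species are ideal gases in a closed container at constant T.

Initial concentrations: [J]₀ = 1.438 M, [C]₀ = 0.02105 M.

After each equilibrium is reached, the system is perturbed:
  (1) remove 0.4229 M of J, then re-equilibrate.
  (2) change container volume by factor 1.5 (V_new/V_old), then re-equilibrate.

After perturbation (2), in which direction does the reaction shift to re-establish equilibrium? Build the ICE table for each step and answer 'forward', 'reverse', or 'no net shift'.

Direction: forward

Q₀ = 4.5106e-06 vs Keq = 1.5430e-06 ⇒ Q>K, reverse
Step 1:
                  J         C
  I           1.438   0.02105
  C          0.0042   -0.0063
  E           1.442   0.01475
  solve Keq expr → x = -0.0021; check Q = 1.5430e-06
Then remove 0.4229 M of J.
Step 2:
                  J         C
  I           1.019   0.01475
  C        0.002021 -0.003031
  E           1.021   0.01172
  solve Keq expr → x = -0.00101; check Q = 1.5430e-06
Then change container volume by factor 1.5 (V_new/V_old).
Step 3:
                  J         C
  I          0.6809  0.007813
  C       -7.4937e-04  0.001124
  E          0.6801  0.008937
  solve Keq expr → x = 3.7469e-04; check Q = 1.5430e-06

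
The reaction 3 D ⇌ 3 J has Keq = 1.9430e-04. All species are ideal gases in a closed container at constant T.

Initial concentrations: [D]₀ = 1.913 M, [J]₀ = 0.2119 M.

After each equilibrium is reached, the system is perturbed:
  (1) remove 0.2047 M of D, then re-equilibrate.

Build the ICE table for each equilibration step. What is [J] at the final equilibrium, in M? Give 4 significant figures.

Q₀ = 0.001359 vs Keq = 1.9430e-04 ⇒ Q>K, reverse
Step 1:
                  D         J
  init        1.913    0.2119
  Δ         0.09557  -0.09557
  eq          2.009    0.1163
  solve Keq expr → x = -0.03186; check Q = 1.9430e-04
Then remove 0.2047 M of D.
Step 2:
                  D         J
  init        1.804    0.1163
  Δ         0.01121  -0.01121
  eq          1.815    0.1051
  solve Keq expr → x = -0.003736; check Q = 1.9430e-04

[J]_eq = 0.1051 M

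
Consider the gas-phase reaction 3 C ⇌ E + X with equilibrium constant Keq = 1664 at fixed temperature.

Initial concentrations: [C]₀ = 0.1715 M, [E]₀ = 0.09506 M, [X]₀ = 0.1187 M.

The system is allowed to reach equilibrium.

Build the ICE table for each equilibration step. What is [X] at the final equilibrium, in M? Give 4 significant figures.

Q₀ = 2.237 vs Keq = 1664 ⇒ Q<K, forward
Step 1:
                   C          E          X
  Initial     0.1715    0.09506     0.1187
  Change     -0.1471    0.04903    0.04903
  Equil       0.0244     0.1441     0.1677
  solve Keq expr → x = 0.04903; check Q = 1664

[X]_eq = 0.1677 M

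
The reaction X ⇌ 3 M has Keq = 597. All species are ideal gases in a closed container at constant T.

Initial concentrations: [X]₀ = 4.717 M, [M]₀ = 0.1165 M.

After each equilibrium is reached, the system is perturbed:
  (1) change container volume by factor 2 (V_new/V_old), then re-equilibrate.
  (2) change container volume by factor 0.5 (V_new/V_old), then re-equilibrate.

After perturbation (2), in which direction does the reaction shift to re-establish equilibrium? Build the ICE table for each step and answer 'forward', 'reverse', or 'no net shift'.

Direction: reverse

Q₀ = 3.3521e-04 vs Keq = 597 ⇒ Q<K, forward
Step 1:
                   X          M
  Initial      4.717     0.1165
  Change      -3.192      9.576
  Equil        1.525      9.692
  solve Keq expr → x = 3.192; check Q = 597
Then change container volume by factor 2 (V_new/V_old).
Step 2:
                   X          M
  Initial     0.7625      4.846
  Change     -0.3951      1.185
  Equil       0.3675      6.031
  solve Keq expr → x = 0.3951; check Q = 597
Then change container volume by factor 0.5 (V_new/V_old).
Step 3:
                   X          M
  Initial      0.735      12.06
  Change      0.7901      -2.37
  Equil        1.525      9.692
  solve Keq expr → x = -0.7901; check Q = 597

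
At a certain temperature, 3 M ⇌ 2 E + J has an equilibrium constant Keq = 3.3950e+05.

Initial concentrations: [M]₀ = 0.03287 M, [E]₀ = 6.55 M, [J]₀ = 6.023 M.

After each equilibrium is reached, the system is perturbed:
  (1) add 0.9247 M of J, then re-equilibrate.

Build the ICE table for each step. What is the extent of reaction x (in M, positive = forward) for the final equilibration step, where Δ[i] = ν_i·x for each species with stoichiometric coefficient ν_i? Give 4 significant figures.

Q₀ = 7.2761e+06 vs Keq = 3.3950e+05 ⇒ Q>K, reverse
Step 1:
                    M           E           J
  I           0.03287        6.55       6.023
  C           0.05798    -0.03865    -0.01933
  E           0.09085       6.511       6.004
  solve Keq expr → x = -0.01933; check Q = 3.3950e+05
Then add 0.9247 M of J.
Step 2:
                    M           E           J
  I           0.09085       6.511       6.928
  C          0.004408   -0.002939   -0.001469
  E           0.09525       6.508       6.927
  solve Keq expr → x = -0.001469; check Q = 3.3950e+05

x = -0.001469 M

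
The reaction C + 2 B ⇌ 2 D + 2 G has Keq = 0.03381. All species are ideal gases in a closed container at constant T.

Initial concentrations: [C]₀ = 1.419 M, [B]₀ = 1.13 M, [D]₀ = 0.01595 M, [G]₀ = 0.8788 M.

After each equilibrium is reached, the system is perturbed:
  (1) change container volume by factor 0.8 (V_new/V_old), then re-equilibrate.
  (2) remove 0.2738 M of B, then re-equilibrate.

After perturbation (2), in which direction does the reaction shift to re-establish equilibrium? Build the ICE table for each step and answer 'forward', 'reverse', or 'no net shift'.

Q₀ = 1.0843e-04 vs Keq = 0.03381 ⇒ Q<K, forward
Step 1:
                   C          B          D          G
  Initial      1.419       1.13    0.01595     0.8788
  Change    -0.08797    -0.1759     0.1759     0.1759
  Equil        1.331     0.9541     0.1919      1.055
  solve Keq expr → x = 0.08797; check Q = 0.03381
Then change container volume by factor 0.8 (V_new/V_old).
Step 2:
                   C          B          D          G
  Initial      1.664      1.193     0.2399      1.318
  Change    0.009171    0.01834   -0.01834   -0.01834
  Equil        1.673      1.211     0.2215        1.3
  solve Keq expr → x = -0.009171; check Q = 0.03381
Then remove 0.2738 M of B.
Step 3:
                   C          B          D          G
  Initial      1.673     0.9371     0.2215        1.3
  Change     0.01853    0.03706   -0.03706   -0.03706
  Equil        1.691     0.9742     0.1845      1.263
  solve Keq expr → x = -0.01853; check Q = 0.03381

Direction: reverse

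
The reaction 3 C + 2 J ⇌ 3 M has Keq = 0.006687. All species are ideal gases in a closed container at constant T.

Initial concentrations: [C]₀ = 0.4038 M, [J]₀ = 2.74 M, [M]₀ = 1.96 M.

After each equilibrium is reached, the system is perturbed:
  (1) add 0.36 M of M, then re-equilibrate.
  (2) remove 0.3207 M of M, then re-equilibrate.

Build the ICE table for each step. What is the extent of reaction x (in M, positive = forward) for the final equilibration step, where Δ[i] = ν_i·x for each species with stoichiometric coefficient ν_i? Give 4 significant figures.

x = 0.06928 M

Q₀ = 15.23 vs Keq = 0.006687 ⇒ Q>K, reverse
Step 1:
                    C           J           M
  I            0.4038        2.74        1.96
  C             1.238      0.8254      -1.238
  E             1.642       3.565      0.7219
  solve Keq expr → x = -0.4127; check Q = 0.006687
Then add 0.36 M of M.
Step 2:
                    C           J           M
  I             1.642       3.565       1.082
  C            0.2335      0.1557     -0.2335
  E             1.875       3.721      0.8484
  solve Keq expr → x = -0.07783; check Q = 0.006687
Then remove 0.3207 M of M.
Step 3:
                    C           J           M
  I             1.875       3.721      0.5277
  C           -0.2078     -0.1386      0.2078
  E             1.668       3.582      0.7356
  solve Keq expr → x = 0.06928; check Q = 0.006687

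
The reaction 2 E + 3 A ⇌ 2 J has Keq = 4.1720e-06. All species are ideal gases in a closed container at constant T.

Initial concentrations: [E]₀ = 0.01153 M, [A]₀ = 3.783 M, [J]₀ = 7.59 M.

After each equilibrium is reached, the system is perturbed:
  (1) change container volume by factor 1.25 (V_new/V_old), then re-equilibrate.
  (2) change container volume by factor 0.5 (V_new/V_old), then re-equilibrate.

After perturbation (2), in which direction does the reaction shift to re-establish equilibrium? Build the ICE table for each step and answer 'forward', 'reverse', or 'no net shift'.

Q₀ = 8004 vs Keq = 4.1720e-06 ⇒ Q>K, reverse
Step 1:
                   E          A          J
  I          0.01153      3.783       7.59
  C            6.851      10.28     -6.851
  E            6.863      14.06      0.739
  solve Keq expr → x = -3.426; check Q = 4.1720e-06
Then change container volume by factor 1.25 (V_new/V_old).
Step 2:
                   E          A          J
  I             5.49      11.25     0.5912
  C           0.1444     0.2166    -0.1444
  E            5.634      11.46     0.4467
  solve Keq expr → x = -0.07221; check Q = 4.1720e-06
Then change container volume by factor 0.5 (V_new/V_old).
Step 3:
                   E          A          J
  I            11.27      22.93     0.8935
  C           -1.132     -1.698      1.132
  E            10.14      21.23      2.025
  solve Keq expr → x = 0.566; check Q = 4.1720e-06

Direction: forward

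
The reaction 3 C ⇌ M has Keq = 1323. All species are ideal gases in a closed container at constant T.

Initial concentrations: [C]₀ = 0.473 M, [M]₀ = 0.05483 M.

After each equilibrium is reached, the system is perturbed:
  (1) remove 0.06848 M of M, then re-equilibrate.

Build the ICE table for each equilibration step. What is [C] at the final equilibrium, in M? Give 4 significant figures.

Q₀ = 0.5181 vs Keq = 1323 ⇒ Q<K, forward
Step 1:
                  C         M
  Initial     0.473   0.05483
  Change    -0.4202    0.1401
  Equil     0.05281    0.1949
  solve Keq expr → x = 0.1401; check Q = 1323
Then remove 0.06848 M of M.
Step 2:
                  C         M
  Initial   0.05281    0.1264
  Change  -0.006824  0.002275
  Equil     0.04599    0.1287
  solve Keq expr → x = 0.002275; check Q = 1323

[C]_eq = 0.04599 M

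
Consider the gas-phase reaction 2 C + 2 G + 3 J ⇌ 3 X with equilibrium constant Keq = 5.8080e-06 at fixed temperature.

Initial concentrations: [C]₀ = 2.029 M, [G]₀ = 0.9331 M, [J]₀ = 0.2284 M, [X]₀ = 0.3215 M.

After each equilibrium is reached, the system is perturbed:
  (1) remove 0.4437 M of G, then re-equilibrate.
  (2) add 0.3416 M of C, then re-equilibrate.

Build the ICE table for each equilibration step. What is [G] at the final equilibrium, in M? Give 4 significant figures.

Q₀ = 0.7781 vs Keq = 5.8080e-06 ⇒ Q>K, reverse
Step 1:
                    C           G           J           X
  Initial       2.029      0.9331      0.2284      0.3215
  Change       0.2025      0.2025      0.3037     -0.3037
  Equil         2.231       1.136      0.5321     0.01778
  solve Keq expr → x = -0.1012; check Q = 5.8080e-06
Then remove 0.4437 M of G.
Step 2:
                    C           G           J           X
  Initial       2.231      0.6919      0.5321     0.01778
  Change     0.003222    0.003222    0.004833   -0.004833
  Equil         2.235      0.6951       0.537     0.01295
  solve Keq expr → x = -0.001611; check Q = 5.8080e-06
Then add 0.3416 M of C.
Step 3:
                    C           G           J           X
  Initial       2.576      0.6951       0.537     0.01295
  Change  -8.2704e-04 -8.2704e-04   -0.001241    0.001241
  Equil         2.575      0.6943      0.5357     0.01419
  solve Keq expr → x = 4.1352e-04; check Q = 5.8080e-06

[G]_eq = 0.6943 M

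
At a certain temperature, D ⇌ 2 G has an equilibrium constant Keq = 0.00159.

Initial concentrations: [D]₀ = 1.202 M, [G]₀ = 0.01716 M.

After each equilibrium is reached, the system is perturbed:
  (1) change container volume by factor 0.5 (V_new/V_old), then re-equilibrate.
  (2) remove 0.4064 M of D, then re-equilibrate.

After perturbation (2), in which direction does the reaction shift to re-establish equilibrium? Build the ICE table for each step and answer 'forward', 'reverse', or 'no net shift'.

Direction: reverse

Q₀ = 2.4498e-04 vs Keq = 0.00159 ⇒ Q<K, forward
Step 1:
                   D          G
  Initial      1.202    0.01716
  Change    -0.01316    0.02632
  Equil        1.189    0.04348
  solve Keq expr → x = 0.01316; check Q = 0.00159
Then change container volume by factor 0.5 (V_new/V_old).
Step 2:
                   D          G
  Initial      2.378    0.08695
  Change     0.01265    -0.0253
  Equil         2.39    0.06165
  solve Keq expr → x = -0.01265; check Q = 0.00159
Then remove 0.4064 M of D.
Step 3:
                   D          G
  Initial      1.984    0.06165
  Change    0.002723  -0.005446
  Equil        1.987     0.0562
  solve Keq expr → x = -0.002723; check Q = 0.00159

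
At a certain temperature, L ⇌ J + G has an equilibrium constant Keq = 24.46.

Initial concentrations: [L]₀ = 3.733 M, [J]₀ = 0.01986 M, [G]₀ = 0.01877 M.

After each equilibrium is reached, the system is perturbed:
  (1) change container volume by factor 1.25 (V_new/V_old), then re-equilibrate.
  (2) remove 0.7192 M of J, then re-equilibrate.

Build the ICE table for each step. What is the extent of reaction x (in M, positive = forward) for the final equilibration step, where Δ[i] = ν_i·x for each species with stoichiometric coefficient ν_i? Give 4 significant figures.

x = 0.06654 M

Q₀ = 9.9859e-05 vs Keq = 24.46 ⇒ Q<K, forward
Step 1:
                    L           J           G
  Initial       3.733     0.01986     0.01877
  Change       -3.286       3.286       3.286
  Equil        0.4467       3.306       3.305
  solve Keq expr → x = 3.286; check Q = 24.46
Then change container volume by factor 1.25 (V_new/V_old).
Step 2:
                    L           J           G
  Initial      0.3574       2.645       2.644
  Change     -0.05865     0.05865     0.05865
  Equil        0.2987       2.704       2.703
  solve Keq expr → x = 0.05865; check Q = 24.46
Then remove 0.7192 M of J.
Step 3:
                    L           J           G
  Initial      0.2987       1.984       2.703
  Change     -0.06654     0.06654     0.06654
  Equil        0.2322       2.051       2.769
  solve Keq expr → x = 0.06654; check Q = 24.46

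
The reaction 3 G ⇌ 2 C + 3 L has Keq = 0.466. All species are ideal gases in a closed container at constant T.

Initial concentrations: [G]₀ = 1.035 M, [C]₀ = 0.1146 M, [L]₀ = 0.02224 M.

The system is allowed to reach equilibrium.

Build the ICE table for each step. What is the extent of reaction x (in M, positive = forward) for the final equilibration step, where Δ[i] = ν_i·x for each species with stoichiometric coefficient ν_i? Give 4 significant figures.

Q₀ = 1.3030e-07 vs Keq = 0.466 ⇒ Q<K, forward
Step 1:
                    G           C           L
  I             1.035      0.1146     0.02224
  C           -0.5643      0.3762      0.5643
  E            0.4707      0.4908      0.5865
  solve Keq expr → x = 0.1881; check Q = 0.466

x = 0.1881 M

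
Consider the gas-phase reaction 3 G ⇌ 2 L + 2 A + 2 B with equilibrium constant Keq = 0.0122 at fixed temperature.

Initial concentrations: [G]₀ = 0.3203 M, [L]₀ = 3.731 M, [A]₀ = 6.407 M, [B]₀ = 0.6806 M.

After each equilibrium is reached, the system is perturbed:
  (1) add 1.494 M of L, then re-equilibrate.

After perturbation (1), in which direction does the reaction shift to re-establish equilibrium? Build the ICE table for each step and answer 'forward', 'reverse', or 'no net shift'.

Q₀ = 8055 vs Keq = 0.0122 ⇒ Q>K, reverse
Step 1:
                   G          L          A          B
  Initial     0.3203      3.731      6.407     0.6806
  Change       1.006     -0.671     -0.671     -0.671
  Equil        1.327       3.06      5.736   0.009617
  solve Keq expr → x = -0.3355; check Q = 0.0122
Then add 1.494 M of L.
Step 2:
                   G          L          A          B
  Initial      1.327      4.554      5.736   0.009617
  Change    0.004669  -0.003113  -0.003113  -0.003113
  Equil        1.331      4.551      5.733   0.006504
  solve Keq expr → x = -0.001556; check Q = 0.0122

Direction: reverse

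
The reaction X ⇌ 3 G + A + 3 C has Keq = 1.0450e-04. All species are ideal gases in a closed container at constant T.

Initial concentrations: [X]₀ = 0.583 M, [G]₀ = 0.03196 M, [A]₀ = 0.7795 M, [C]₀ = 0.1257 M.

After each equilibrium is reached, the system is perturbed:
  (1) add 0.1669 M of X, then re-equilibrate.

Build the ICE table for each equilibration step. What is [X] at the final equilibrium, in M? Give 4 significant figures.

[X]_eq = 0.704 M

Q₀ = 8.6691e-08 vs Keq = 1.0450e-04 ⇒ Q<K, forward
Step 1:
                   X          G          A          C
  I            0.583    0.03196     0.7795     0.1257
  C         -0.04295     0.1289    0.04295     0.1289
  E             0.54     0.1608     0.8225     0.2546
  solve Keq expr → x = 0.04295; check Q = 1.0450e-04
Then add 0.1669 M of X.
Step 2:
                   X          G          A          C
  I           0.7069     0.1608     0.8225     0.2546
  C        -0.002931   0.008794   0.002931   0.008794
  E            0.704     0.1696     0.8254     0.2634
  solve Keq expr → x = 0.002931; check Q = 1.0450e-04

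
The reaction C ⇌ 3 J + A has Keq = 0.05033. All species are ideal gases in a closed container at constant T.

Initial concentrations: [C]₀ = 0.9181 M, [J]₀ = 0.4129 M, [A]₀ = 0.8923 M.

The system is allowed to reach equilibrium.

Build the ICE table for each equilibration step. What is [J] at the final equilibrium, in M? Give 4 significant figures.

[J]_eq = 0.3761 M

Q₀ = 0.06842 vs Keq = 0.05033 ⇒ Q>K, reverse
Step 1:
                    C           J           A
  I            0.9181      0.4129      0.8923
  C           0.01226    -0.03678    -0.01226
  E            0.9304      0.3761        0.88
  solve Keq expr → x = -0.01226; check Q = 0.05033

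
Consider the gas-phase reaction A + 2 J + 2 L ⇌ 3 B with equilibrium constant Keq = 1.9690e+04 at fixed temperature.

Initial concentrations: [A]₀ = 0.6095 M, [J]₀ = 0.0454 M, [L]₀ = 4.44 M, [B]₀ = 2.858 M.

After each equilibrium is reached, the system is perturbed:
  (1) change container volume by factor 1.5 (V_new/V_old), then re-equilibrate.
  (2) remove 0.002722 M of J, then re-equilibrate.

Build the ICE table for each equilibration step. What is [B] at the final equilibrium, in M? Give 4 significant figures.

[B]_eq = 1.931 M

Q₀ = 942.6 vs Keq = 1.9690e+04 ⇒ Q<K, forward
Step 1:
                  A         J         L         B
  I          0.6095    0.0454      4.44     2.858
  C        -0.01748  -0.03496  -0.03496   0.05244
  E           0.592   0.01044     4.405      2.91
  solve Keq expr → x = 0.01748; check Q = 1.9690e+04
Then change container volume by factor 1.5 (V_new/V_old).
Step 2:
                  A         J         L         B
  I          0.3947   0.00696     2.937      1.94
  C        0.001702  0.003404  0.003404 -0.005107
  E          0.3964   0.01036      2.94     1.935
  solve Keq expr → x = -0.001702; check Q = 1.9690e+04
Then remove 0.002722 M of J.
Step 3:
                  A         J         L         B
  I          0.3964  0.007642      2.94     1.935
  C        0.001332  0.002663  0.002663 -0.003995
  E          0.3977   0.01031     2.943     1.931
  solve Keq expr → x = -0.001332; check Q = 1.9690e+04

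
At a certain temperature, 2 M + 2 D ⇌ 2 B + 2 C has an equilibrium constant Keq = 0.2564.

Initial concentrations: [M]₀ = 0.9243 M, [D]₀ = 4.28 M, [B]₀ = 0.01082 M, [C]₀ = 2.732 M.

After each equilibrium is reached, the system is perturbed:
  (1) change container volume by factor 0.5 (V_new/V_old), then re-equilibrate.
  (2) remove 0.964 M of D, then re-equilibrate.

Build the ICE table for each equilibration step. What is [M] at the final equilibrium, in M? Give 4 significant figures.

[M]_eq = 1.189 M

Q₀ = 5.5834e-05 vs Keq = 0.2564 ⇒ Q<K, forward
Step 1:
                    M           D           B           C
  Initial      0.9243        4.28     0.01082       2.732
  Change      -0.3554     -0.3554      0.3554      0.3554
  Equil        0.5689       3.925      0.3662       3.087
  solve Keq expr → x = 0.1777; check Q = 0.2564
Then change container volume by factor 0.5 (V_new/V_old).
Step 2:
                    M           D           B           C
  Initial       1.138       7.849      0.7324       6.175
  Change            0           0           0           0
  Equil         1.138       7.849      0.7324       6.175
  solve Keq expr → x = 0; check Q = 0.2564
Then remove 0.964 M of D.
Step 3:
                    M           D           B           C
  Initial       1.138       6.885      0.7324       6.175
  Change      0.05075     0.05075    -0.05075    -0.05075
  Equil         1.189       6.936      0.6817       6.124
  solve Keq expr → x = -0.02537; check Q = 0.2564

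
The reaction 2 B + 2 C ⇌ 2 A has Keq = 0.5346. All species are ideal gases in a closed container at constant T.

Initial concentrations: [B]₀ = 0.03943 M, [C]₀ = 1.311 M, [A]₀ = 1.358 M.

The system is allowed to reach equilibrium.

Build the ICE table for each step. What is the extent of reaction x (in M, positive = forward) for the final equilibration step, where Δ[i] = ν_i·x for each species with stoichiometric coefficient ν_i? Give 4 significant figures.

Q₀ = 690.1 vs Keq = 0.5346 ⇒ Q>K, reverse
Step 1:
                   B          C          A
  init       0.03943      1.311      1.358
  Δ           0.5521     0.5521    -0.5521
  eq          0.5916      1.863     0.8059
  solve Keq expr → x = -0.2761; check Q = 0.5346

x = -0.2761 M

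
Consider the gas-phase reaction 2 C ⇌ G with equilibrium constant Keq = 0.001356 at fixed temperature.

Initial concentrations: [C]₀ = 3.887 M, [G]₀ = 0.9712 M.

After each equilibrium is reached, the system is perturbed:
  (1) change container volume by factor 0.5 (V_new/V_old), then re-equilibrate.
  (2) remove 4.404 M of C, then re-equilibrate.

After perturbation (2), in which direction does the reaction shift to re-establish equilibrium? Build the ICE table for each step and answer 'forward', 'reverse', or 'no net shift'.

Direction: reverse

Q₀ = 0.06428 vs Keq = 0.001356 ⇒ Q>K, reverse
Step 1:
                   C          G
  init         3.887     0.9712
  Δ            1.853    -0.9265
  eq            5.74    0.04468
  solve Keq expr → x = -0.9265; check Q = 0.001356
Then change container volume by factor 0.5 (V_new/V_old).
Step 2:
                   C          G
  init         11.48    0.08936
  Δ          -0.1683    0.08415
  eq           11.31     0.1735
  solve Keq expr → x = 0.08415; check Q = 0.001356
Then remove 4.404 M of C.
Step 3:
                   C          G
  init         6.908     0.1735
  Δ           0.2096    -0.1048
  eq           7.117    0.06869
  solve Keq expr → x = -0.1048; check Q = 0.001356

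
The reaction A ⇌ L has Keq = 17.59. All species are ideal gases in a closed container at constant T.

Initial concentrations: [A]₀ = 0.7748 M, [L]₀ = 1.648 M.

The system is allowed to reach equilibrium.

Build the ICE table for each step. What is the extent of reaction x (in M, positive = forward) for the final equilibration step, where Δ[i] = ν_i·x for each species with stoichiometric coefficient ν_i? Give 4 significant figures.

x = 0.6445 M

Q₀ = 2.127 vs Keq = 17.59 ⇒ Q<K, forward
Step 1:
                   A          L
  Initial     0.7748      1.648
  Change     -0.6445     0.6445
  Equil       0.1303      2.292
  solve Keq expr → x = 0.6445; check Q = 17.59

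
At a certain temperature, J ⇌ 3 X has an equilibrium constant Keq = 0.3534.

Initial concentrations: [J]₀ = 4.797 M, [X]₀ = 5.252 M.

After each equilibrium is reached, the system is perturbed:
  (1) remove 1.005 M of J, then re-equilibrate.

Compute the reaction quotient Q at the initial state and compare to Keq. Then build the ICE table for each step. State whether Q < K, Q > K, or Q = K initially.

Q₀ = 30.2 vs Keq = 0.3534 ⇒ Q>K, reverse
Step 1:
                  J         X
  init        4.797     5.252
  Δ            1.32    -3.959
  eq          6.117     1.293
  solve Keq expr → x = -1.32; check Q = 0.3534
Then remove 1.005 M of J.
Step 2:
                  J         X
  init        5.112     1.293
  Δ         0.02439  -0.07316
  eq          5.136      1.22
  solve Keq expr → x = -0.02439; check Q = 0.3534

Q₀ = 30.2; Q > K (proceeds reverse)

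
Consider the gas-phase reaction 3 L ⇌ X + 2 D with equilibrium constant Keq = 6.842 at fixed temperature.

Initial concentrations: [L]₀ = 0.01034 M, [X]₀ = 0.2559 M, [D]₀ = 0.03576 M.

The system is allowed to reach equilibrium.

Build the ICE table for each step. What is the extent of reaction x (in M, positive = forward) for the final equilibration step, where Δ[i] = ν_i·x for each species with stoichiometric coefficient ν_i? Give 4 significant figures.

x = -0.005799 M

Q₀ = 296 vs Keq = 6.842 ⇒ Q>K, reverse
Step 1:
                   L          X          D
  Initial    0.01034     0.2559    0.03576
  Change      0.0174  -0.005799    -0.0116
  Equil      0.02774     0.2501    0.02416
  solve Keq expr → x = -0.005799; check Q = 6.842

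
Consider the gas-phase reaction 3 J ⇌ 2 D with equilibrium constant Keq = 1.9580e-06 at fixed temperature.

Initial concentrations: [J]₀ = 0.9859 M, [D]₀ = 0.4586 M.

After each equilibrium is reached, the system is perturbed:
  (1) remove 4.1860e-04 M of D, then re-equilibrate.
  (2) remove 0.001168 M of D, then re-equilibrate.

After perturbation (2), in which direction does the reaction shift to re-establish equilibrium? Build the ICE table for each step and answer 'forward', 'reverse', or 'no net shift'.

Direction: forward

Q₀ = 0.2195 vs Keq = 1.9580e-06 ⇒ Q>K, reverse
Step 1:
                  J         D
  init       0.9859    0.4586
  Δ          0.6834   -0.4556
  eq          1.669  0.003018
  solve Keq expr → x = -0.2278; check Q = 1.9580e-06
Then remove 4.1860e-04 M of D.
Step 2:
                  J         D
  init        1.669  0.002599
  Δ       -6.2536e-04 4.1690e-04
  eq          1.669  0.003016
  solve Keq expr → x = 2.0845e-04; check Q = 1.9580e-06
Then remove 0.001168 M of D.
Step 3:
                  J         D
  init        1.669  0.001848
  Δ       -0.001745  0.001163
  eq          1.667  0.003011
  solve Keq expr → x = 5.8164e-04; check Q = 1.9580e-06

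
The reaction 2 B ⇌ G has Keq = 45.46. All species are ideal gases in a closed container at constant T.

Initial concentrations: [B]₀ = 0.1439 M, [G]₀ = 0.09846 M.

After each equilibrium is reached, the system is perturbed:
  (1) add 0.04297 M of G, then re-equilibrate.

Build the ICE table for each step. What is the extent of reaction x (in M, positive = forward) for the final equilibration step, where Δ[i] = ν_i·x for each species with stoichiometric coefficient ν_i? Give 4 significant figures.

x = -0.00363 M

Q₀ = 4.755 vs Keq = 45.46 ⇒ Q<K, forward
Step 1:
                  B         G
  Initial    0.1439   0.09846
  Change   -0.08793   0.04396
  Equil     0.05597    0.1424
  solve Keq expr → x = 0.04396; check Q = 45.46
Then add 0.04297 M of G.
Step 2:
                  B         G
  Initial   0.05597    0.1854
  Change    0.00726  -0.00363
  Equil     0.06323    0.1818
  solve Keq expr → x = -0.00363; check Q = 45.46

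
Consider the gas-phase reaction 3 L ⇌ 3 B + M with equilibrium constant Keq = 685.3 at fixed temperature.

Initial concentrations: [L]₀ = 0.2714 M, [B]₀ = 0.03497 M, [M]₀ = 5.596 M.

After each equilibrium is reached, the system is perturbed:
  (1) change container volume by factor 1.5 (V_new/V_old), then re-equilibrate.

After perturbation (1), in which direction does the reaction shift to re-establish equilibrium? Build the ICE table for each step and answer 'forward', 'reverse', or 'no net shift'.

Direction: forward

Q₀ = 0.01197 vs Keq = 685.3 ⇒ Q<K, forward
Step 1:
                  L         B         M
  Initial    0.2714   0.03497     5.596
  Change    -0.2199    0.2199   0.07329
  Equil     0.05154    0.2548     5.669
  solve Keq expr → x = 0.07329; check Q = 685.3
Then change container volume by factor 1.5 (V_new/V_old).
Step 2:
                  L         B         M
  Initial   0.03436    0.1699      3.78
  Change  -0.003689  0.003689   0.00123
  Equil     0.03067    0.1736     3.781
  solve Keq expr → x = 0.00123; check Q = 685.3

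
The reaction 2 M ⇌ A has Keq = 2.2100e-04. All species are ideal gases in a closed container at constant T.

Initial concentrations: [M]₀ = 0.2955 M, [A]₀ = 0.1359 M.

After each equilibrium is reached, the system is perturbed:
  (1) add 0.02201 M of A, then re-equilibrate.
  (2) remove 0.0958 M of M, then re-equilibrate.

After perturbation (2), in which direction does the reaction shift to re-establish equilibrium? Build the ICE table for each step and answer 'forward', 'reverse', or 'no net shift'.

Q₀ = 1.556 vs Keq = 2.2100e-04 ⇒ Q>K, reverse
Step 1:
                    M           A
  I            0.2955      0.1359
  C            0.2717     -0.1358
  E            0.5672  7.1089e-05
  solve Keq expr → x = -0.1358; check Q = 2.2100e-04
Then add 0.02201 M of A.
Step 2:
                    M           A
  I            0.5672     0.02208
  C             0.044      -0.022
  E            0.6112  8.2546e-05
  solve Keq expr → x = -0.022; check Q = 2.2100e-04
Then remove 0.0958 M of M.
Step 3:
                    M           A
  I            0.5154  8.2546e-05
  C        4.7679e-05 -2.3839e-05
  E            0.5154  5.8706e-05
  solve Keq expr → x = -2.3839e-05; check Q = 2.2100e-04

Direction: reverse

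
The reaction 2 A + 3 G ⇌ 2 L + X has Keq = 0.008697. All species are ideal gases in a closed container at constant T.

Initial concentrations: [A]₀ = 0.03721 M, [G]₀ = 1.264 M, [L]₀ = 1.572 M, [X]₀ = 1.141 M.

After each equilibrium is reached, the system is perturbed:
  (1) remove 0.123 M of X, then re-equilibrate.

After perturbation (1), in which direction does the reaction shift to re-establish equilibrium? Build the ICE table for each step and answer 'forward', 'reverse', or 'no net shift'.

Q₀ = 1008 vs Keq = 0.008697 ⇒ Q>K, reverse
Step 1:
                   A          G          L          X
  Initial    0.03721      1.264      1.572      1.141
  Change       1.008      1.511     -1.008    -0.5038
  Equil        1.045      2.775     0.5644     0.6372
  solve Keq expr → x = -0.5038; check Q = 0.008697
Then remove 0.123 M of X.
Step 2:
                   A          G          L          X
  Initial      1.045      2.775     0.5644     0.5142
  Change    -0.02683   -0.04024    0.02683    0.01341
  Equil        1.018      2.735     0.5912     0.5276
  solve Keq expr → x = 0.01341; check Q = 0.008697

Direction: forward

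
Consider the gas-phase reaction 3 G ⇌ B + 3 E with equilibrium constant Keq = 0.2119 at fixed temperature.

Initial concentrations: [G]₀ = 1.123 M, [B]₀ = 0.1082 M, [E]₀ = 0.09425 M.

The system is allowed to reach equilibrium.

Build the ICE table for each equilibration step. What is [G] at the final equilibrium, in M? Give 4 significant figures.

[G]_eq = 0.6337 M

Q₀ = 6.3963e-05 vs Keq = 0.2119 ⇒ Q<K, forward
Step 1:
                   G          B          E
  init         1.123     0.1082    0.09425
  Δ          -0.4893     0.1631     0.4893
  eq          0.6337     0.2713     0.5836
  solve Keq expr → x = 0.1631; check Q = 0.2119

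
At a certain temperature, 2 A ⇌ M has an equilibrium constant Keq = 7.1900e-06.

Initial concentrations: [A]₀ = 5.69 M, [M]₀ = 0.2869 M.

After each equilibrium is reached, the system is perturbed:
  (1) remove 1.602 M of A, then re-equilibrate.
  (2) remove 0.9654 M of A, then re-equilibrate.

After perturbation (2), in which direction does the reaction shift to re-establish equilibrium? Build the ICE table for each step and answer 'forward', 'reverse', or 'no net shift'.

Q₀ = 0.008861 vs Keq = 7.1900e-06 ⇒ Q>K, reverse
Step 1:
                   A          M
  I             5.69     0.2869
  C           0.5732    -0.2866
  E            6.263 2.8205e-04
  solve Keq expr → x = -0.2866; check Q = 7.1900e-06
Then remove 1.602 M of A.
Step 2:
                   A          M
  I            4.661 2.8205e-04
  C       2.5163e-04 -1.2582e-04
  E            4.661 1.5623e-04
  solve Keq expr → x = -1.2582e-04; check Q = 7.1900e-06
Then remove 0.9654 M of A.
Step 3:
                   A          M
  I            3.696 1.5623e-04
  C       1.1601e-04 -5.8006e-05
  E            3.696 9.8229e-05
  solve Keq expr → x = -5.8006e-05; check Q = 7.1900e-06

Direction: reverse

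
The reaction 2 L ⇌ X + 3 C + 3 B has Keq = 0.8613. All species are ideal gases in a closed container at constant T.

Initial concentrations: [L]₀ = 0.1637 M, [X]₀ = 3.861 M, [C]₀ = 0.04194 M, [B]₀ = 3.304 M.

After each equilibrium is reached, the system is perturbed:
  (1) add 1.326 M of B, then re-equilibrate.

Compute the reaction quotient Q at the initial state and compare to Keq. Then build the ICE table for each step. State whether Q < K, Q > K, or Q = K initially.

Q₀ = 0.3834; Q < K (proceeds forward)

Q₀ = 0.3834 vs Keq = 0.8613 ⇒ Q<K, forward
Step 1:
                    L           X           C           B
  Initial      0.1637       3.861     0.04194       3.304
  Change    -0.007415    0.003708     0.01112     0.01112
  Equil        0.1563       3.865     0.05306       3.315
  solve Keq expr → x = 0.003708; check Q = 0.8613
Then add 1.326 M of B.
Step 2:
                    L           X           C           B
  Initial      0.1563       3.865     0.05306       4.641
  Change     0.009053   -0.004527    -0.01358    -0.01358
  Equil        0.1653        3.86     0.03948       4.628
  solve Keq expr → x = -0.004527; check Q = 0.8613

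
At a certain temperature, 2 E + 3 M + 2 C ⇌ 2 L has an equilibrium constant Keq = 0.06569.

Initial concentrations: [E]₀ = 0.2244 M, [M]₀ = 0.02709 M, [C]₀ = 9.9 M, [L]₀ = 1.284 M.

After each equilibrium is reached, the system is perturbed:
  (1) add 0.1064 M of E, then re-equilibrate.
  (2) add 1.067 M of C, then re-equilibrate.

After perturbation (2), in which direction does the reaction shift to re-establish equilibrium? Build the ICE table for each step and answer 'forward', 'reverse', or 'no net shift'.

Direction: forward

Q₀ = 1.6803e+04 vs Keq = 0.06569 ⇒ Q>K, reverse
Step 1:
                  E         M         C         L
  Initial    0.2244   0.02709       9.9     1.284
  Change     0.4121    0.6181    0.4121   -0.4121
  Equil      0.6365    0.6452     10.31    0.8719
  solve Keq expr → x = -0.206; check Q = 0.06569
Then add 0.1064 M of E.
Step 2:
                  E         M         C         L
  Initial    0.7429    0.6452     10.31    0.8719
  Change   -0.02497  -0.03746  -0.02497   0.02497
  Equil      0.7179    0.6078     10.29    0.8969
  solve Keq expr → x = 0.01249; check Q = 0.06569
Then add 1.067 M of C.
Step 3:
                  E         M         C         L
  Initial    0.7179    0.6078     11.35    0.8969
  Change   -0.01548  -0.02322  -0.01548   0.01548
  Equil      0.7024    0.5846     11.34    0.9124
  solve Keq expr → x = 0.007739; check Q = 0.06569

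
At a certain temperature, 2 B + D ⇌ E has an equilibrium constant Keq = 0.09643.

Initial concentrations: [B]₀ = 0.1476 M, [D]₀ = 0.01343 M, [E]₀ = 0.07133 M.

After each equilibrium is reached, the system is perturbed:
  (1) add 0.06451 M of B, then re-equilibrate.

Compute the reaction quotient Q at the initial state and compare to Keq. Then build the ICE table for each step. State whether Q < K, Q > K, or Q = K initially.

Q₀ = 243.8; Q > K (proceeds reverse)

Q₀ = 243.8 vs Keq = 0.09643 ⇒ Q>K, reverse
Step 1:
                   B          D          E
  I           0.1476    0.01343    0.07133
  C           0.1413    0.07065   -0.07065
  E           0.2889    0.08408 6.7676e-04
  solve Keq expr → x = -0.07065; check Q = 0.09643
Then add 0.06451 M of B.
Step 2:
                   B          D          E
  I           0.3534    0.08408 6.7676e-04
  C       -6.5655e-04 -3.2827e-04 3.2827e-04
  E           0.3528    0.08375   0.001005
  solve Keq expr → x = 3.2827e-04; check Q = 0.09643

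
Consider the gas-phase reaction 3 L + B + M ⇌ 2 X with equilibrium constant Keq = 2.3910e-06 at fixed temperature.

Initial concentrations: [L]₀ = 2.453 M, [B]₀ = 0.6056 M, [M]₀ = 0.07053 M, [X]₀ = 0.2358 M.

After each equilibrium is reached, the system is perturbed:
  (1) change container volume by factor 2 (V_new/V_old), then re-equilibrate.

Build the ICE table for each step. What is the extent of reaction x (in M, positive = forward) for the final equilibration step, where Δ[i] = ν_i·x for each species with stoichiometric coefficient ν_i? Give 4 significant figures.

Q₀ = 0.08819 vs Keq = 2.3910e-06 ⇒ Q>K, reverse
Step 1:
                   L          B          M          X
  I            2.453     0.6056    0.07053     0.2358
  C           0.3497     0.1166     0.1166    -0.2331
  E            2.803     0.7222     0.1871   0.002667
  solve Keq expr → x = -0.1166; check Q = 2.3910e-06
Then change container volume by factor 2 (V_new/V_old).
Step 2:
                   L          B          M          X
  I            1.401     0.3611    0.09355   0.001333
  C          0.00129 4.2999e-04 4.2999e-04 -8.5999e-04
  E            1.403     0.3615    0.09398 4.7346e-04
  solve Keq expr → x = -4.2999e-04; check Q = 2.3910e-06

x = -4.2999e-04 M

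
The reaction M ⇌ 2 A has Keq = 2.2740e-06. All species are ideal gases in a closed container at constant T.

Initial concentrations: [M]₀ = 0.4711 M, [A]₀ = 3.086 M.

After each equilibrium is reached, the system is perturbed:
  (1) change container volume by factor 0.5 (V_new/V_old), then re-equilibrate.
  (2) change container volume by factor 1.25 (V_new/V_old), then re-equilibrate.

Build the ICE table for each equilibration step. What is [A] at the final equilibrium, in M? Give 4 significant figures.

Q₀ = 20.22 vs Keq = 2.2740e-06 ⇒ Q>K, reverse
Step 1:
                    M           A
  Initial      0.4711       3.086
  Change        1.542      -3.084
  Equil         2.013     0.00214
  solve Keq expr → x = -1.542; check Q = 2.2740e-06
Then change container volume by factor 0.5 (V_new/V_old).
Step 2:
                    M           A
  Initial       4.026    0.004279
  Change   6.2654e-04   -0.001253
  Equil         4.027    0.003026
  solve Keq expr → x = -6.2654e-04; check Q = 2.2740e-06
Then change container volume by factor 1.25 (V_new/V_old).
Step 3:
                    M           A
  Initial       3.221    0.002421
  Change  -1.4284e-04  2.8568e-04
  Equil         3.221    0.002706
  solve Keq expr → x = 1.4284e-04; check Q = 2.2740e-06

[A]_eq = 0.002706 M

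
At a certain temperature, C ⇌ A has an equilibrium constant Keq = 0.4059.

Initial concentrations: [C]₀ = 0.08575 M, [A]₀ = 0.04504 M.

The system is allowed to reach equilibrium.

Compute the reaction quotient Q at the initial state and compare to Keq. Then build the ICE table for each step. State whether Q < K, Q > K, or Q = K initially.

Q₀ = 0.5252 vs Keq = 0.4059 ⇒ Q>K, reverse
Step 1:
                  C         A
  init      0.08575   0.04504
  Δ        0.007279 -0.007279
  eq        0.09303   0.03776
  solve Keq expr → x = -0.007279; check Q = 0.4059

Q₀ = 0.5252; Q > K (proceeds reverse)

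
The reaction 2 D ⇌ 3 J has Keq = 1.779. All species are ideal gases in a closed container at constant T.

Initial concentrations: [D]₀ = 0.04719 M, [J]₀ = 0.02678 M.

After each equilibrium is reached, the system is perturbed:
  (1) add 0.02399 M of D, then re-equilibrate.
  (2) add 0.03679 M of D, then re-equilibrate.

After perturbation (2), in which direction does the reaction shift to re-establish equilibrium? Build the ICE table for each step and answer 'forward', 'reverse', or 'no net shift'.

Q₀ = 0.008624 vs Keq = 1.779 ⇒ Q<K, forward
Step 1:
                   D          J
  init       0.04719    0.02678
  Δ          -0.0319    0.04785
  eq         0.01529    0.07463
  solve Keq expr → x = 0.01595; check Q = 1.779
Then add 0.02399 M of D.
Step 2:
                   D          J
  init       0.03928    0.07463
  Δ         -0.01603    0.02405
  eq         0.02324    0.09869
  solve Keq expr → x = 0.008017; check Q = 1.779
Then add 0.03679 M of D.
Step 3:
                   D          J
  init       0.06003    0.09869
  Δ         -0.02337    0.03505
  eq         0.03667     0.1337
  solve Keq expr → x = 0.01168; check Q = 1.779

Direction: forward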